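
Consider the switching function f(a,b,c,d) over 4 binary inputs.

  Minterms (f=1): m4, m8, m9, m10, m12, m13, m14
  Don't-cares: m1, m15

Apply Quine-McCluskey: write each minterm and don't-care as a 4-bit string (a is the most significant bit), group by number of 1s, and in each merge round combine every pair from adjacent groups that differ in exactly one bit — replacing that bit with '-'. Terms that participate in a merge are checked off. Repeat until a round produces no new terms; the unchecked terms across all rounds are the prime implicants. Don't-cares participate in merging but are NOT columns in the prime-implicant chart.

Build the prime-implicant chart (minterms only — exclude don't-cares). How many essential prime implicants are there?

2

size-2^0 implicants → 0001(✓)  0100(✓)  1000(✓)  1001(✓)  1010(✓)  1100(✓)  1101(✓)  1110(✓)  1111(✓)
size-2^1 implicants → -001  -100  1-00(✓)  1-01(✓)  1-10(✓)  10-0(✓)  100-(✓)  11-0(✓)  11-1(✓)  110-(✓)  111-(✓)
size-2^2 implicants → 1--0  1-0-  11--
Unchecked terms (primes): -001, -100, 1--0, 1-0-, 11--
Minterm coverage:
  m4 ⊆ -100 [E]
  m8 ⊆ 1--0,1-0-
  m9 ⊆ -001,1-0-
  m10 ⊆ 1--0 [E]
  m12 ⊆ -100,1--0,1-0-,11--
  m13 ⊆ 1-0-,11--
  m14 ⊆ 1--0,11--
E = {-100, 1--0}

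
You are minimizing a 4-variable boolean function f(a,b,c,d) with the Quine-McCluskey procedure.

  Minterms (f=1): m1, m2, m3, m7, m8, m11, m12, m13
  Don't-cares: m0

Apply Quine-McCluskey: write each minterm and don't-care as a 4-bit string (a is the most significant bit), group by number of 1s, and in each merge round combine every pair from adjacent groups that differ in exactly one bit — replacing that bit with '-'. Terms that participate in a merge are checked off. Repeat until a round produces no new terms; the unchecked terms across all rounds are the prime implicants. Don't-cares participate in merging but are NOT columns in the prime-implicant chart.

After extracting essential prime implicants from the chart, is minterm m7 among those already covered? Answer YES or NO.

[col 0] 0000*, 0001*, 0010*, 0011*, 0111*, 1000*, 1011*, 1100*, 1101*
[col 1] -000, -011, 0-11, 00-0*, 00-1*, 000-*, 001-*, 1-00, 110-
[col 2] 00--
Prime implicants: -000, -011, 0-11, 00--, 1-00, 110-
PI chart (minterm → PIs covering it):
  1 | 00--  (sole → essential)
  2 | 00--  (sole → essential)
  3 | -011,0-11,00--
  7 | 0-11  (sole → essential)
  8 | -000,1-00
  11 | -011  (sole → essential)
  12 | 1-00,110-
  13 | 110-  (sole → essential)
Essential prime implicants: -011, 0-11, 00--, 110-

YES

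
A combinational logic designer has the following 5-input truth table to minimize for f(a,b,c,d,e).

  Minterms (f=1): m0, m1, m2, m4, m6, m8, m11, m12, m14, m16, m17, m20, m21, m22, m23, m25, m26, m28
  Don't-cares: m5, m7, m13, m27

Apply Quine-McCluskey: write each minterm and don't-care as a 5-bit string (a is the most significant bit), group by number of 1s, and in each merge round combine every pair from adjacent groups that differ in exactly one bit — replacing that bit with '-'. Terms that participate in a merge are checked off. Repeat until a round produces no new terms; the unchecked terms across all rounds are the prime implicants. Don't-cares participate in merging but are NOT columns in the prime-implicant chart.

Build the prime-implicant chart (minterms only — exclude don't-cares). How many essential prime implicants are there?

8

size-2^0 implicants → 00000(✓)  00001(✓)  00010(✓)  00100(✓)  00101(✓)  00110(✓)  00111(✓)  01000(✓)  01011(✓)  01100(✓)  01101(✓)  01110(✓)  10000(✓)  10001(✓)  10100(✓)  10101(✓)  10110(✓)  10111(✓)  11001(✓)  11010(✓)  11011(✓)  11100(✓)
size-2^1 implicants → -0000(✓)  -0001(✓)  -0100(✓)  -0101(✓)  -0110(✓)  -0111(✓)  -1011  -1100(✓)  0-000(✓)  0-100(✓)  0-101(✓)  0-110(✓)  00-00(✓)  00-01(✓)  00-10(✓)  000-0(✓)  0000-(✓)  001-0(✓)  001-1(✓)  0010-(✓)  0011-(✓)  01-00(✓)  011-0(✓)  0110-(✓)  1-001  1-100(✓)  10-00(✓)  10-01(✓)  1000-(✓)  101-0(✓)  101-1(✓)  1010-(✓)  1011-(✓)  110-1  1101-
size-2^2 implicants → --100  -0-00(✓)  -0-01(✓)  -000-(✓)  -01-0(✓)  -01-1(✓)  -010-(✓)  -011-(✓)  0--00  0-1-0  0-10-  00--0  00-0-(✓)  001--(✓)  10-0-(✓)  101--(✓)
size-2^3 implicants → -0-0-  -01--
Unchecked terms (primes): --100, -0-0-, -01--, -1011, 0--00, 0-1-0, 0-10-, 00--0, 1-001, 110-1, 1101-
Minterm coverage:
  m0 ⊆ -0-0-,0--00,00--0
  m1 ⊆ -0-0- [E]
  m2 ⊆ 00--0 [E]
  m4 ⊆ --100,-0-0-,-01--,0--00,0-1-0,0-10-,00--0
  m6 ⊆ -01--,0-1-0,00--0
  m8 ⊆ 0--00 [E]
  m11 ⊆ -1011 [E]
  m12 ⊆ --100,0--00,0-1-0,0-10-
  m14 ⊆ 0-1-0 [E]
  m16 ⊆ -0-0- [E]
  m17 ⊆ -0-0-,1-001
  m20 ⊆ --100,-0-0-,-01--
  m21 ⊆ -0-0-,-01--
  m22 ⊆ -01-- [E]
  m23 ⊆ -01-- [E]
  m25 ⊆ 1-001,110-1
  m26 ⊆ 1101- [E]
  m28 ⊆ --100 [E]
E = {--100, -0-0-, -01--, -1011, 0--00, 0-1-0, 00--0, 1101-}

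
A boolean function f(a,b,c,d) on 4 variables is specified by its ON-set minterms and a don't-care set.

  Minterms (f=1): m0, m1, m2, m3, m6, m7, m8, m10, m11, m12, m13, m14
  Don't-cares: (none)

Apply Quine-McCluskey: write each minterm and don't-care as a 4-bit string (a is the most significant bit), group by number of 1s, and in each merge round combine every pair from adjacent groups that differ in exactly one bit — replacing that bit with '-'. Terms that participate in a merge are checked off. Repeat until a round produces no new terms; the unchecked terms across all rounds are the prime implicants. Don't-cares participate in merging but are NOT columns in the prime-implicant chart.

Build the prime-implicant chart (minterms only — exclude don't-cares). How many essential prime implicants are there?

Round 0: 0000✓ 0001✓ 0010✓ 0011✓ 0110✓ 0111✓ 1000✓ 1010✓ 1011✓ 1100✓ 1101✓ 1110✓
Round 1: -000✓ -010✓ -011✓ -110✓ 0-10✓ 0-11✓ 00-0✓ 00-1✓ 000-✓ 001-✓ 011-✓ 1-00✓ 1-10✓ 10-0✓ 101-✓ 11-0✓ 110-
Round 2: --10 -0-0 -01- 0-1- 00-- 1--0
PIs = {--10, -0-0, -01-, 0-1-, 00--, 1--0, 110-}
Coverage chart:
  m0: -0-0,00--
  m1: 00-- ←essential
  m2: --10,-0-0,-01-,0-1-,00--
  m3: -01-,0-1-,00--
  m6: --10,0-1-
  m7: 0-1- ←essential
  m8: -0-0,1--0
  m10: --10,-0-0,-01-,1--0
  m11: -01- ←essential
  m12: 1--0,110-
  m13: 110- ←essential
  m14: --10,1--0
Essential: -01-, 0-1-, 00--, 110-

4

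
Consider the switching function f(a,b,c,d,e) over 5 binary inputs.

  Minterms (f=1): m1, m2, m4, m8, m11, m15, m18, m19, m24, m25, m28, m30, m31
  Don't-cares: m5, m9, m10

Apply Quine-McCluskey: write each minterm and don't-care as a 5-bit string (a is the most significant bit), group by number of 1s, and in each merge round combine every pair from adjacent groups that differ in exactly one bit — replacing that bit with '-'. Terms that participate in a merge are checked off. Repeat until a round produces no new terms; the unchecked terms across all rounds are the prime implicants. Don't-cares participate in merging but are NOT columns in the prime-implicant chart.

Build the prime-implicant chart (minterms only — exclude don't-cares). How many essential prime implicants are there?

3

[col 0] 00001*, 00010*, 00100*, 00101*, 01000*, 01001*, 01010*, 01011*, 01111*, 10010*, 10011*, 11000*, 11001*, 11100*, 11110*, 11111*
[col 1] -0010, -1000*, -1001*, -1111, 0-001, 0-010, 00-01, 0010-, 01-11, 010-0*, 010-1*, 0100-*, 0101-*, 1001-, 11-00, 1100-*, 111-0, 1111-
[col 2] -100-, 010--
Prime implicants: -0010, -100-, -1111, 0-001, 0-010, 00-01, 0010-, 01-11, 010--, 1001-, 11-00, 111-0, 1111-
PI chart (minterm → PIs covering it):
  1 | 0-001,00-01
  2 | -0010,0-010
  4 | 0010-  (sole → essential)
  8 | -100-,010--
  11 | 01-11,010--
  15 | -1111,01-11
  18 | -0010,1001-
  19 | 1001-  (sole → essential)
  24 | -100-,11-00
  25 | -100-  (sole → essential)
  28 | 11-00,111-0
  30 | 111-0,1111-
  31 | -1111,1111-
Essential prime implicants: -100-, 0010-, 1001-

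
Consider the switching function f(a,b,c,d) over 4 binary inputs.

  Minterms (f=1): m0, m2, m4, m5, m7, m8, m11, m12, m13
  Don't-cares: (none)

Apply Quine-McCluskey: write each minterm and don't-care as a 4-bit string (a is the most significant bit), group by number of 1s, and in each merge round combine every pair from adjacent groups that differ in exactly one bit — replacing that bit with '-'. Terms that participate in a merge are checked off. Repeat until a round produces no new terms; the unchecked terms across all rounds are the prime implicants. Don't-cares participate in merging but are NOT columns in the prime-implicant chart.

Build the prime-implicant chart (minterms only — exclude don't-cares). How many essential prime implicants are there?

5

size-2^0 implicants → 0000(✓)  0010(✓)  0100(✓)  0101(✓)  0111(✓)  1000(✓)  1011  1100(✓)  1101(✓)
size-2^1 implicants → -000(✓)  -100(✓)  -101(✓)  0-00(✓)  00-0  01-1  010-(✓)  1-00(✓)  110-(✓)
size-2^2 implicants → --00  -10-
Unchecked terms (primes): --00, -10-, 00-0, 01-1, 1011
Minterm coverage:
  m0 ⊆ --00,00-0
  m2 ⊆ 00-0 [E]
  m4 ⊆ --00,-10-
  m5 ⊆ -10-,01-1
  m7 ⊆ 01-1 [E]
  m8 ⊆ --00 [E]
  m11 ⊆ 1011 [E]
  m12 ⊆ --00,-10-
  m13 ⊆ -10- [E]
E = {--00, -10-, 00-0, 01-1, 1011}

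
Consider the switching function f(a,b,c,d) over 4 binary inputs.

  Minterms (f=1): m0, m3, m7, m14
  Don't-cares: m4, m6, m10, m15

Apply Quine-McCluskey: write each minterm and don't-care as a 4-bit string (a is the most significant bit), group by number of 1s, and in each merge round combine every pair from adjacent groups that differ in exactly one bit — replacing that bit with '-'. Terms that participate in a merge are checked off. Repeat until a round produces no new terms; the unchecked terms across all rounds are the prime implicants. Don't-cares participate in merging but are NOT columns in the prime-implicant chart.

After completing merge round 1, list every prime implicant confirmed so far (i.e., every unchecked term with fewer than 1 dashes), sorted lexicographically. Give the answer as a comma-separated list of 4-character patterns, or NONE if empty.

NONE

size-2^0 implicants → 0000(✓)  0011(✓)  0100(✓)  0110(✓)  0111(✓)  1010(✓)  1110(✓)  1111(✓)
size-2^1 implicants → -110(✓)  -111(✓)  0-00  0-11  01-0  011-(✓)  1-10  111-(✓)
size-2^2 implicants → -11-
Unchecked terms (primes): -11-, 0-00, 0-11, 01-0, 1-10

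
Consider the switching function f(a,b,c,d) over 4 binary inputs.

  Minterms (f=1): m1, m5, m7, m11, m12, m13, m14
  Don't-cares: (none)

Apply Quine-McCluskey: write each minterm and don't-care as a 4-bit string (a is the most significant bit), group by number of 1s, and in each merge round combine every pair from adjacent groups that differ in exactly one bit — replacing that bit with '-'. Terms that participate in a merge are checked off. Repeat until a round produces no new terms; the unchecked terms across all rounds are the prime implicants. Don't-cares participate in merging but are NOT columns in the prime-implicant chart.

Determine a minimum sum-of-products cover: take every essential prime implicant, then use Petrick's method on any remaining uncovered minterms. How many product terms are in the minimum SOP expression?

5

Round 0: 0001✓ 0101✓ 0111✓ 1011 1100✓ 1101✓ 1110✓
Round 1: -101 0-01 01-1 11-0 110-
PIs = {-101, 0-01, 01-1, 1011, 11-0, 110-}
Coverage chart:
  m1: 0-01 ←essential
  m5: -101,0-01,01-1
  m7: 01-1 ←essential
  m11: 1011 ←essential
  m12: 11-0,110-
  m13: -101,110-
  m14: 11-0 ←essential
Essential: 0-01, 01-1, 1011, 11-0
Petrick residual → -101
Min cover (5 terms): bc'd + a'c'd + a'bd + ab'cd + abd'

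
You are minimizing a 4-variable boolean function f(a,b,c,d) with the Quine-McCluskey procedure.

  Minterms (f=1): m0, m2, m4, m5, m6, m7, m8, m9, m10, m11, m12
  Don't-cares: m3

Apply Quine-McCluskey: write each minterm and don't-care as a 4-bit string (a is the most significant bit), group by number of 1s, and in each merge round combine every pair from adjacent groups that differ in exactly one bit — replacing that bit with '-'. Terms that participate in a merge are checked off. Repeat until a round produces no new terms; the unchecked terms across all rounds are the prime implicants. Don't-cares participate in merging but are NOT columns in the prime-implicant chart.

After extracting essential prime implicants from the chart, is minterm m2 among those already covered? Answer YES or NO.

size-2^0 implicants → 0000(✓)  0010(✓)  0011(✓)  0100(✓)  0101(✓)  0110(✓)  0111(✓)  1000(✓)  1001(✓)  1010(✓)  1011(✓)  1100(✓)
size-2^1 implicants → -000(✓)  -010(✓)  -011(✓)  -100(✓)  0-00(✓)  0-10(✓)  0-11(✓)  00-0(✓)  001-(✓)  01-0(✓)  01-1(✓)  010-(✓)  011-(✓)  1-00(✓)  10-0(✓)  10-1(✓)  100-(✓)  101-(✓)
size-2^2 implicants → --00  -0-0  -01-  0--0  0-1-  01--  10--
Unchecked terms (primes): --00, -0-0, -01-, 0--0, 0-1-, 01--, 10--
Minterm coverage:
  m0 ⊆ --00,-0-0,0--0
  m2 ⊆ -0-0,-01-,0--0,0-1-
  m4 ⊆ --00,0--0,01--
  m5 ⊆ 01-- [E]
  m6 ⊆ 0--0,0-1-,01--
  m7 ⊆ 0-1-,01--
  m8 ⊆ --00,-0-0,10--
  m9 ⊆ 10-- [E]
  m10 ⊆ -0-0,-01-,10--
  m11 ⊆ -01-,10--
  m12 ⊆ --00 [E]
E = {--00, 01--, 10--}

NO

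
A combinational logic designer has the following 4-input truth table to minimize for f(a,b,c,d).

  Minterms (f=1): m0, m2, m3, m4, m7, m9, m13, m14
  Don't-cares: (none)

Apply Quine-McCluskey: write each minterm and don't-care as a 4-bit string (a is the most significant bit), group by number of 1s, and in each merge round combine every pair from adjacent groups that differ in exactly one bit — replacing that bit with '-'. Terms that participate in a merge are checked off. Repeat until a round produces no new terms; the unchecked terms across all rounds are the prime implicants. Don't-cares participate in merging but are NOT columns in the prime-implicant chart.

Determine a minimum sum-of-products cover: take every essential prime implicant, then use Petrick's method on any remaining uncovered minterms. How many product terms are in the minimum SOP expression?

5

[col 0] 0000*, 0010*, 0011*, 0100*, 0111*, 1001*, 1101*, 1110
[col 1] 0-00, 0-11, 00-0, 001-, 1-01
Prime implicants: 0-00, 0-11, 00-0, 001-, 1-01, 1110
PI chart (minterm → PIs covering it):
  0 | 0-00,00-0
  2 | 00-0,001-
  3 | 0-11,001-
  4 | 0-00  (sole → essential)
  7 | 0-11  (sole → essential)
  9 | 1-01  (sole → essential)
  13 | 1-01  (sole → essential)
  14 | 1110  (sole → essential)
Essential prime implicants: 0-00, 0-11, 1-01, 1110
Petrick residual → 00-0
Minimum SOP uses 5 PIs: a'c'd' + a'cd + a'b'd' + ac'd + abcd'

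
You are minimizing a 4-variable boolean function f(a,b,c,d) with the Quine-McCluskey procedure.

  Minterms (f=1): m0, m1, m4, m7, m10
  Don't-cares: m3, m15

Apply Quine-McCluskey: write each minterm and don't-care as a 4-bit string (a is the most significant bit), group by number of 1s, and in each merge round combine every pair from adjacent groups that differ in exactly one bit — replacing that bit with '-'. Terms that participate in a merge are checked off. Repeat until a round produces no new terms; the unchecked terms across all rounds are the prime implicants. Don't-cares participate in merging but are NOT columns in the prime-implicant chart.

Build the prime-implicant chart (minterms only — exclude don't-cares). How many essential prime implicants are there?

2

size-2^0 implicants → 0000(✓)  0001(✓)  0011(✓)  0100(✓)  0111(✓)  1010  1111(✓)
size-2^1 implicants → -111  0-00  0-11  00-1  000-
Unchecked terms (primes): -111, 0-00, 0-11, 00-1, 000-, 1010
Minterm coverage:
  m0 ⊆ 0-00,000-
  m1 ⊆ 00-1,000-
  m4 ⊆ 0-00 [E]
  m7 ⊆ -111,0-11
  m10 ⊆ 1010 [E]
E = {0-00, 1010}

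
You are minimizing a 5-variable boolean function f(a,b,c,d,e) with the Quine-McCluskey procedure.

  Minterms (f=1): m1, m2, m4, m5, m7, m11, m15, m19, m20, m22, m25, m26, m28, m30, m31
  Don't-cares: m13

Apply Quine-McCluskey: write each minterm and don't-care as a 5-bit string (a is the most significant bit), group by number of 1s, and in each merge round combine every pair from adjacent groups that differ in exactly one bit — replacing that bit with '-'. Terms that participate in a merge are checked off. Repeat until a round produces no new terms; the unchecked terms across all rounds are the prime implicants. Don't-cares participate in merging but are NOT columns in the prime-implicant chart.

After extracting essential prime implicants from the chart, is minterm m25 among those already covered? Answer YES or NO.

YES

size-2^0 implicants → 00001(✓)  00010  00100(✓)  00101(✓)  00111(✓)  01011(✓)  01101(✓)  01111(✓)  10011  10100(✓)  10110(✓)  11001  11010(✓)  11100(✓)  11110(✓)  11111(✓)
size-2^1 implicants → -0100  -1111  0-101(✓)  0-111(✓)  00-01  001-1(✓)  0010-  01-11  011-1(✓)  1-100(✓)  1-110(✓)  101-0(✓)  11-10  111-0(✓)  1111-
size-2^2 implicants → 0-1-1  1-1-0
Unchecked terms (primes): -0100, -1111, 0-1-1, 00-01, 00010, 0010-, 01-11, 1-1-0, 10011, 11-10, 11001, 1111-
Minterm coverage:
  m1 ⊆ 00-01 [E]
  m2 ⊆ 00010 [E]
  m4 ⊆ -0100,0010-
  m5 ⊆ 0-1-1,00-01,0010-
  m7 ⊆ 0-1-1 [E]
  m11 ⊆ 01-11 [E]
  m15 ⊆ -1111,0-1-1,01-11
  m19 ⊆ 10011 [E]
  m20 ⊆ -0100,1-1-0
  m22 ⊆ 1-1-0 [E]
  m25 ⊆ 11001 [E]
  m26 ⊆ 11-10 [E]
  m28 ⊆ 1-1-0 [E]
  m30 ⊆ 1-1-0,11-10,1111-
  m31 ⊆ -1111,1111-
E = {0-1-1, 00-01, 00010, 01-11, 1-1-0, 10011, 11-10, 11001}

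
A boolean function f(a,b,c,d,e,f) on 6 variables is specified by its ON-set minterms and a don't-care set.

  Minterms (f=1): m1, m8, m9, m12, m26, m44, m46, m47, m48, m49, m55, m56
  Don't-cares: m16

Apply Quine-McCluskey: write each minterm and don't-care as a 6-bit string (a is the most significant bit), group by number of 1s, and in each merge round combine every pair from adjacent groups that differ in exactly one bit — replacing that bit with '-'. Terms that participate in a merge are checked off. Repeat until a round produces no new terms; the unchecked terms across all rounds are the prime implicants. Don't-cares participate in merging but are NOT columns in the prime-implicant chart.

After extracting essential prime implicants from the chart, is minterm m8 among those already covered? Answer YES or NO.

NO

size-2^0 implicants → 000001(✓)  001000(✓)  001001(✓)  001100(✓)  010000(✓)  011010  101100(✓)  101110(✓)  101111(✓)  110000(✓)  110001(✓)  110111  111000(✓)
size-2^1 implicants → -01100  -10000  00-001  001-00  00100-  1011-0  10111-  11-000  11000-
Unchecked terms (primes): -01100, -10000, 00-001, 001-00, 00100-, 011010, 1011-0, 10111-, 11-000, 11000-, 110111
Minterm coverage:
  m1 ⊆ 00-001 [E]
  m8 ⊆ 001-00,00100-
  m9 ⊆ 00-001,00100-
  m12 ⊆ -01100,001-00
  m26 ⊆ 011010 [E]
  m44 ⊆ -01100,1011-0
  m46 ⊆ 1011-0,10111-
  m47 ⊆ 10111- [E]
  m48 ⊆ -10000,11-000,11000-
  m49 ⊆ 11000- [E]
  m55 ⊆ 110111 [E]
  m56 ⊆ 11-000 [E]
E = {00-001, 011010, 10111-, 11-000, 11000-, 110111}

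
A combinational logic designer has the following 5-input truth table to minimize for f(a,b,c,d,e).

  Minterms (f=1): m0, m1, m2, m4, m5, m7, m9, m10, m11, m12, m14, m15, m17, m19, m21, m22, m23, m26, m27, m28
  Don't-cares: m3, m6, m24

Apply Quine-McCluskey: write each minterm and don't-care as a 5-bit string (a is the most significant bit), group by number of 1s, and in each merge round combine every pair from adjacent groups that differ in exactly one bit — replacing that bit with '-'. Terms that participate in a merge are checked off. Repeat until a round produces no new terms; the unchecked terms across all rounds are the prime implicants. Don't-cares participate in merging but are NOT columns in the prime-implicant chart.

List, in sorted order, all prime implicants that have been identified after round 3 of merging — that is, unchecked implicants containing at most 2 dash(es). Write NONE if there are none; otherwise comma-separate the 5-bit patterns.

--011, -011-, -101-, -1100, 0-0-1, 0-1-0, 11-00, 110-0

size-2^0 implicants → 00000(✓)  00001(✓)  00010(✓)  00011(✓)  00100(✓)  00101(✓)  00110(✓)  00111(✓)  01001(✓)  01010(✓)  01011(✓)  01100(✓)  01110(✓)  01111(✓)  10001(✓)  10011(✓)  10101(✓)  10110(✓)  10111(✓)  11000(✓)  11010(✓)  11011(✓)  11100(✓)
size-2^1 implicants → -0001(✓)  -0011(✓)  -0101(✓)  -0110(✓)  -0111(✓)  -1010(✓)  -1011(✓)  -1100  0-001(✓)  0-010(✓)  0-011(✓)  0-100(✓)  0-110(✓)  0-111(✓)  00-00(✓)  00-01(✓)  00-10(✓)  00-11(✓)  000-0(✓)  000-1(✓)  0000-(✓)  0001-(✓)  001-0(✓)  001-1(✓)  0010-(✓)  0011-(✓)  01-10(✓)  01-11(✓)  010-1(✓)  0101-(✓)  011-0(✓)  0111-(✓)  1-011(✓)  10-01(✓)  10-11(✓)  100-1(✓)  101-1(✓)  1011-(✓)  11-00  110-0  1101-(✓)
size-2^2 implicants → --011  -0-01(✓)  -0-11(✓)  -00-1(✓)  -01-1(✓)  -011-  -101-  0--10(✓)  0--11(✓)  0-0-1  0-01-(✓)  0-1-0  0-11-(✓)  00--0(✓)  00--1(✓)  00-0-(✓)  00-1-(✓)  000--(✓)  001--(✓)  01-1-(✓)  10--1(✓)
size-2^3 implicants → -0--1  0--1-  00---
Unchecked terms (primes): --011, -0--1, -011-, -101-, -1100, 0--1-, 0-0-1, 0-1-0, 00---, 11-00, 110-0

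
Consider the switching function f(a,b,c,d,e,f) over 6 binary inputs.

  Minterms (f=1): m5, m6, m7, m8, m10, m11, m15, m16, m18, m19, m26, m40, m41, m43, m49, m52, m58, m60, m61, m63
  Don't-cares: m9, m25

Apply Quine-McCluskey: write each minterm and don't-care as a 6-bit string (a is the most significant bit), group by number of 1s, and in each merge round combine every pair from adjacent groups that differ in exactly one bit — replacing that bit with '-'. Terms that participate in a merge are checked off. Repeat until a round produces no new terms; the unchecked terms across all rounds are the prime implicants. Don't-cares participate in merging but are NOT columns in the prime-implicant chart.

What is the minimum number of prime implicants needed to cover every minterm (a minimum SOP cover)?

12

size-2^0 implicants → 000101(✓)  000110(✓)  000111(✓)  001000(✓)  001001(✓)  001010(✓)  001011(✓)  001111(✓)  010000(✓)  010010(✓)  010011(✓)  011001(✓)  011010(✓)  101000(✓)  101001(✓)  101011(✓)  110001  110100(✓)  111010(✓)  111100(✓)  111101(✓)  111111(✓)
size-2^1 implicants → -01000(✓)  -01001(✓)  -01011(✓)  -11010  0-1001  0-1010  00-111  0001-1  00011-  001-11  0010-0(✓)  0010-1(✓)  00100-(✓)  00101-(✓)  01-010  0100-0  01001-  1010-1(✓)  10100-(✓)  11-100  1111-1  11110-
size-2^2 implicants → -010-1  -0100-  0010--
Unchecked terms (primes): -010-1, -0100-, -11010, 0-1001, 0-1010, 00-111, 0001-1, 00011-, 001-11, 0010--, 01-010, 0100-0, 01001-, 11-100, 110001, 1111-1, 11110-
Minterm coverage:
  m5 ⊆ 0001-1 [E]
  m6 ⊆ 00011- [E]
  m7 ⊆ 00-111,0001-1,00011-
  m8 ⊆ -0100-,0010--
  m10 ⊆ 0-1010,0010--
  m11 ⊆ -010-1,001-11,0010--
  m15 ⊆ 00-111,001-11
  m16 ⊆ 0100-0 [E]
  m18 ⊆ 01-010,0100-0,01001-
  m19 ⊆ 01001- [E]
  m26 ⊆ -11010,0-1010,01-010
  m40 ⊆ -0100- [E]
  m41 ⊆ -010-1,-0100-
  m43 ⊆ -010-1 [E]
  m49 ⊆ 110001 [E]
  m52 ⊆ 11-100 [E]
  m58 ⊆ -11010 [E]
  m60 ⊆ 11-100,11110-
  m61 ⊆ 1111-1,11110-
  m63 ⊆ 1111-1 [E]
E = {-010-1, -0100-, -11010, 0001-1, 00011-, 0100-0, 01001-, 11-100, 110001, 1111-1}
Petrick residual → 0-1010, 00-111
Cover = b'cd'f + b'cd'e' + bcd'ef' + a'cd'ef' + a'b'def + a'b'c'df + a'b'c'de + a'bc'd'f' + a'bc'd'e + abde'f' + abc'd'e'f + abcdf  |cover|=12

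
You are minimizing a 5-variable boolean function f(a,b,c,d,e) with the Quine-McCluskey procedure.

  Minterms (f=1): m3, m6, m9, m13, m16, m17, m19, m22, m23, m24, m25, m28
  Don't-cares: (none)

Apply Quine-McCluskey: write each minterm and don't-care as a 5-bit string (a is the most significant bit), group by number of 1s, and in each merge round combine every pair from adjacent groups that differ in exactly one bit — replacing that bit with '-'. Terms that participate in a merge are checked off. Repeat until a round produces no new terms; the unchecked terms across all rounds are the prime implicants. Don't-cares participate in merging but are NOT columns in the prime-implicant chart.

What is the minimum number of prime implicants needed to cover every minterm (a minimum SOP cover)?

6

Round 0: 00011✓ 00110✓ 01001✓ 01101✓ 10000✓ 10001✓ 10011✓ 10110✓ 10111✓ 11000✓ 11001✓ 11100✓
Round 1: -0011 -0110 -1001 01-01 1-000✓ 1-001✓ 10-11 100-1 1000-✓ 1011- 11-00 1100-✓
Round 2: 1-00-
PIs = {-0011, -0110, -1001, 01-01, 1-00-, 10-11, 100-1, 1011-, 11-00}
Coverage chart:
  m3: -0011 ←essential
  m6: -0110 ←essential
  m9: -1001,01-01
  m13: 01-01 ←essential
  m16: 1-00- ←essential
  m17: 1-00-,100-1
  m19: -0011,10-11,100-1
  m22: -0110,1011-
  m23: 10-11,1011-
  m24: 1-00-,11-00
  m25: -1001,1-00-
  m28: 11-00 ←essential
Essential: -0011, -0110, 01-01, 1-00-, 11-00
Petrick residual → 10-11
Min cover (6 terms): b'c'de + b'cde' + a'bd'e + ac'd' + ab'de + abd'e'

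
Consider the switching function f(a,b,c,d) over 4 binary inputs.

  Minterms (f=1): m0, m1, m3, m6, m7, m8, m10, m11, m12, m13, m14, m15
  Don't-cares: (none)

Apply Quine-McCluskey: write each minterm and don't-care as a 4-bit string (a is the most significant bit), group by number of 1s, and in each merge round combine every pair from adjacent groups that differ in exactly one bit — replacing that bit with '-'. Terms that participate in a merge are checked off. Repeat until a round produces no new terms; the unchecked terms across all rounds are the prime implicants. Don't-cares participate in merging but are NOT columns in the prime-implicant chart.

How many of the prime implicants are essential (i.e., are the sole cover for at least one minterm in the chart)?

2

Round 0: 0000✓ 0001✓ 0011✓ 0110✓ 0111✓ 1000✓ 1010✓ 1011✓ 1100✓ 1101✓ 1110✓ 1111✓
Round 1: -000 -011✓ -110✓ -111✓ 0-11✓ 00-1 000- 011-✓ 1-00✓ 1-10✓ 1-11✓ 10-0✓ 101-✓ 11-0✓ 11-1✓ 110-✓ 111-✓
Round 2: --11 -11- 1--0 1-1- 11--
PIs = {--11, -000, -11-, 00-1, 000-, 1--0, 1-1-, 11--}
Coverage chart:
  m0: -000,000-
  m1: 00-1,000-
  m3: --11,00-1
  m6: -11- ←essential
  m7: --11,-11-
  m8: -000,1--0
  m10: 1--0,1-1-
  m11: --11,1-1-
  m12: 1--0,11--
  m13: 11-- ←essential
  m14: -11-,1--0,1-1-,11--
  m15: --11,-11-,1-1-,11--
Essential: -11-, 11--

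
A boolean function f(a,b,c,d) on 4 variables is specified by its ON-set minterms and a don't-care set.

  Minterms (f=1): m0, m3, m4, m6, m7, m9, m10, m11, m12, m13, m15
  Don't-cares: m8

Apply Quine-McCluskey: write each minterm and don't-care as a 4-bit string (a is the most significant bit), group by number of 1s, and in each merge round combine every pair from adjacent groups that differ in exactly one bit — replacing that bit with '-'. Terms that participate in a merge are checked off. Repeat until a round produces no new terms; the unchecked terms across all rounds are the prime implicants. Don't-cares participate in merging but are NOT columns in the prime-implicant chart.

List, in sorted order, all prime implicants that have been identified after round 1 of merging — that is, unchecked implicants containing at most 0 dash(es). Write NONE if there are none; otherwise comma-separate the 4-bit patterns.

NONE

size-2^0 implicants → 0000(✓)  0011(✓)  0100(✓)  0110(✓)  0111(✓)  1000(✓)  1001(✓)  1010(✓)  1011(✓)  1100(✓)  1101(✓)  1111(✓)
size-2^1 implicants → -000(✓)  -011(✓)  -100(✓)  -111(✓)  0-00(✓)  0-11(✓)  01-0  011-  1-00(✓)  1-01(✓)  1-11(✓)  10-0(✓)  10-1(✓)  100-(✓)  101-(✓)  11-1(✓)  110-(✓)
size-2^2 implicants → --00  --11  1--1  1-0-  10--
Unchecked terms (primes): --00, --11, 01-0, 011-, 1--1, 1-0-, 10--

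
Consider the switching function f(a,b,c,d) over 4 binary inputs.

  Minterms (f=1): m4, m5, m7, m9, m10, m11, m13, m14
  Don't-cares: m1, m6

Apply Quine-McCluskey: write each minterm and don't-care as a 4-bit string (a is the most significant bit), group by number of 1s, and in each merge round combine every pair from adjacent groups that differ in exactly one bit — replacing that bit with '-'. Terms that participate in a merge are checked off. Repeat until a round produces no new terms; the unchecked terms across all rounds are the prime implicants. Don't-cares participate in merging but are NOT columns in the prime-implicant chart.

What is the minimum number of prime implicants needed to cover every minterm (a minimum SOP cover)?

size-2^0 implicants → 0001(✓)  0100(✓)  0101(✓)  0110(✓)  0111(✓)  1001(✓)  1010(✓)  1011(✓)  1101(✓)  1110(✓)
size-2^1 implicants → -001(✓)  -101(✓)  -110  0-01(✓)  01-0(✓)  01-1(✓)  010-(✓)  011-(✓)  1-01(✓)  1-10  10-1  101-
size-2^2 implicants → --01  01--
Unchecked terms (primes): --01, -110, 01--, 1-10, 10-1, 101-
Minterm coverage:
  m4 ⊆ 01-- [E]
  m5 ⊆ --01,01--
  m7 ⊆ 01-- [E]
  m9 ⊆ --01,10-1
  m10 ⊆ 1-10,101-
  m11 ⊆ 10-1,101-
  m13 ⊆ --01 [E]
  m14 ⊆ -110,1-10
E = {--01, 01--}
Petrick residual → -110, 101-
Cover = c'd + bcd' + a'b + ab'c  |cover|=4

4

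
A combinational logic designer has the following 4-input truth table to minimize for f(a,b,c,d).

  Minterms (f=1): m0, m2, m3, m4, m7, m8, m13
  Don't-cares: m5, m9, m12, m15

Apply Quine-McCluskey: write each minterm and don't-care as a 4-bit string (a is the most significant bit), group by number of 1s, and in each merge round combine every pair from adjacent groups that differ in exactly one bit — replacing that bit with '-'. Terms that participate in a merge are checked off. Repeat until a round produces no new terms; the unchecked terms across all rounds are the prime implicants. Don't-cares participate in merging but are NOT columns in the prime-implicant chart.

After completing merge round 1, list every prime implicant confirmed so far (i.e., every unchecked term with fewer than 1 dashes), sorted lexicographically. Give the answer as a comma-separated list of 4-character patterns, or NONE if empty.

NONE

Round 0: 0000✓ 0010✓ 0011✓ 0100✓ 0101✓ 0111✓ 1000✓ 1001✓ 1100✓ 1101✓ 1111✓
Round 1: -000✓ -100✓ -101✓ -111✓ 0-00✓ 0-11 00-0 001- 01-1✓ 010-✓ 1-00✓ 1-01✓ 100-✓ 11-1✓ 110-✓
Round 2: --00 -1-1 -10- 1-0-
PIs = {--00, -1-1, -10-, 0-11, 00-0, 001-, 1-0-}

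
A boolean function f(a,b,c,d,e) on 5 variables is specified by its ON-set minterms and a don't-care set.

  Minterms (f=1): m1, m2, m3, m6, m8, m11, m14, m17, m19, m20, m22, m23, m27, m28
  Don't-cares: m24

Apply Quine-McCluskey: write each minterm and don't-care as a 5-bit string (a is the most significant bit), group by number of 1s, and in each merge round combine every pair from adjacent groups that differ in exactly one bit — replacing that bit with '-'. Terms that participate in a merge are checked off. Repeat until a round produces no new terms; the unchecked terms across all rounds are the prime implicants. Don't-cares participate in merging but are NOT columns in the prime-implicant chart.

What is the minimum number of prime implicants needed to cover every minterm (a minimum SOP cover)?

size-2^0 implicants → 00001(✓)  00010(✓)  00011(✓)  00110(✓)  01000(✓)  01011(✓)  01110(✓)  10001(✓)  10011(✓)  10100(✓)  10110(✓)  10111(✓)  11000(✓)  11011(✓)  11100(✓)
size-2^1 implicants → -0001(✓)  -0011(✓)  -0110  -1000  -1011(✓)  0-011(✓)  0-110  00-10  000-1(✓)  0001-  1-011(✓)  1-100  10-11  100-1(✓)  101-0  1011-  11-00
size-2^2 implicants → --011  -00-1
Unchecked terms (primes): --011, -00-1, -0110, -1000, 0-110, 00-10, 0001-, 1-100, 10-11, 101-0, 1011-, 11-00
Minterm coverage:
  m1 ⊆ -00-1 [E]
  m2 ⊆ 00-10,0001-
  m3 ⊆ --011,-00-1,0001-
  m6 ⊆ -0110,0-110,00-10
  m8 ⊆ -1000 [E]
  m11 ⊆ --011 [E]
  m14 ⊆ 0-110 [E]
  m17 ⊆ -00-1 [E]
  m19 ⊆ --011,-00-1,10-11
  m20 ⊆ 1-100,101-0
  m22 ⊆ -0110,101-0,1011-
  m23 ⊆ 10-11,1011-
  m27 ⊆ --011 [E]
  m28 ⊆ 1-100,11-00
E = {--011, -00-1, -1000, 0-110}
Petrick residual → 00-10, 1-100, 1011-
Cover = c'de + b'c'e + bc'd'e' + a'cde' + a'b'de' + acd'e' + ab'cd  |cover|=7

7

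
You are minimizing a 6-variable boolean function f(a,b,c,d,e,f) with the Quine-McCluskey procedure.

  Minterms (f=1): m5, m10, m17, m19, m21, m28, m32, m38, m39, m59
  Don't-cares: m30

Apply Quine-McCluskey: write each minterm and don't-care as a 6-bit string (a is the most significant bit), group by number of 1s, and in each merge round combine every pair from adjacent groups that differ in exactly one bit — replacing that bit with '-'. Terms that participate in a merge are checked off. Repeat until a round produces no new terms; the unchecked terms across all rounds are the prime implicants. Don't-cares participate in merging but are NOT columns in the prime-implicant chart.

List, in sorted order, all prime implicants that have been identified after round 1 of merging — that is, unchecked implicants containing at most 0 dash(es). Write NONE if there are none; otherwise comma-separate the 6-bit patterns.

001010, 100000, 111011

[col 0] 000101*, 001010, 010001*, 010011*, 010101*, 011100*, 011110*, 100000, 100110*, 100111*, 111011
[col 1] 0-0101, 010-01, 0100-1, 0111-0, 10011-
Prime implicants: 0-0101, 001010, 010-01, 0100-1, 0111-0, 100000, 10011-, 111011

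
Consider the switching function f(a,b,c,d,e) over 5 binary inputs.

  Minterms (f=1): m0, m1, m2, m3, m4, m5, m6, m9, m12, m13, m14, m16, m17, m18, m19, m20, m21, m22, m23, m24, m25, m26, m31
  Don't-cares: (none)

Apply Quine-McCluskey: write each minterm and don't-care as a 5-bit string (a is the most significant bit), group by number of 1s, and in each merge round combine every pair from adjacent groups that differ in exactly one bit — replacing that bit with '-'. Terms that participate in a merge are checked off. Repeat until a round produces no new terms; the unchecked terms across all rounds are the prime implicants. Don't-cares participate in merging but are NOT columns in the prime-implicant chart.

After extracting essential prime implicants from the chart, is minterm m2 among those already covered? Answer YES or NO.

[col 0] 00000*, 00001*, 00010*, 00011*, 00100*, 00101*, 00110*, 01001*, 01100*, 01101*, 01110*, 10000*, 10001*, 10010*, 10011*, 10100*, 10101*, 10110*, 10111*, 11000*, 11001*, 11010*, 11111*
[col 1] -0000*, -0001*, -0010*, -0011*, -0100*, -0101*, -0110*, -1001*, 0-001*, 0-100*, 0-101*, 0-110*, 00-00*, 00-01*, 00-10*, 000-0*, 000-1*, 0000-*, 0001-*, 001-0*, 0010-*, 01-01*, 011-0*, 0110-*, 1-000*, 1-001*, 1-010*, 1-111, 10-00*, 10-01*, 10-10*, 10-11*, 100-0*, 100-1*, 1000-*, 1001-*, 101-0*, 101-1*, 1010-*, 1011-*, 110-0*, 1100-*
[col 2] --001, -0-00*, -0-01*, -0-10*, -00-0*, -00-1*, -000-*, -001-*, -01-0*, -010-*, 0--01, 0-1-0, 0-10-, 00--0*, 00-0-*, 000--*, 1-0-0, 1-00-, 10--0*, 10--1*, 10-0-*, 10-1-*, 100--*, 101--*
[col 3] -0--0, -0-0-, -00--, 10---
Prime implicants: --001, -0--0, -0-0-, -00--, 0--01, 0-1-0, 0-10-, 1-0-0, 1-00-, 1-111, 10---
PI chart (minterm → PIs covering it):
  0 | -0--0,-0-0-,-00--
  1 | --001,-0-0-,-00--,0--01
  2 | -0--0,-00--
  3 | -00--  (sole → essential)
  4 | -0--0,-0-0-,0-1-0,0-10-
  5 | -0-0-,0--01,0-10-
  6 | -0--0,0-1-0
  9 | --001,0--01
  12 | 0-1-0,0-10-
  13 | 0--01,0-10-
  14 | 0-1-0  (sole → essential)
  16 | -0--0,-0-0-,-00--,1-0-0,1-00-,10---
  17 | --001,-0-0-,-00--,1-00-,10---
  18 | -0--0,-00--,1-0-0,10---
  19 | -00--,10---
  20 | -0--0,-0-0-,10---
  21 | -0-0-,10---
  22 | -0--0,10---
  23 | 1-111,10---
  24 | 1-0-0,1-00-
  25 | --001,1-00-
  26 | 1-0-0  (sole → essential)
  31 | 1-111  (sole → essential)
Essential prime implicants: -00--, 0-1-0, 1-0-0, 1-111

YES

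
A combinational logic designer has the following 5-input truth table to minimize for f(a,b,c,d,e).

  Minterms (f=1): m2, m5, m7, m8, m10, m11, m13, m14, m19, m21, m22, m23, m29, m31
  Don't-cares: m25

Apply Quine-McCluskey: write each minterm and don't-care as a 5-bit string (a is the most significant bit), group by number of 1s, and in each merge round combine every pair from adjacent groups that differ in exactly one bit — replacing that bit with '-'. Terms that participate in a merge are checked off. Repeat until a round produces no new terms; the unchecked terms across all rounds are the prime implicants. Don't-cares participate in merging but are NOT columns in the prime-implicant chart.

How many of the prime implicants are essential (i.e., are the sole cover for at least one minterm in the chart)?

9

Round 0: 00010✓ 00101✓ 00111✓ 01000✓ 01010✓ 01011✓ 01101✓ 01110✓ 10011✓ 10101✓ 10110✓ 10111✓ 11001✓ 11101✓ 11111✓
Round 1: -0101✓ -0111✓ -1101✓ 0-010 0-101✓ 001-1✓ 01-10 010-0 0101- 1-101✓ 1-111✓ 10-11 101-1✓ 1011- 11-01 111-1✓
Round 2: --101 -01-1 1-1-1
PIs = {--101, -01-1, 0-010, 01-10, 010-0, 0101-, 1-1-1, 10-11, 1011-, 11-01}
Coverage chart:
  m2: 0-010 ←essential
  m5: --101,-01-1
  m7: -01-1 ←essential
  m8: 010-0 ←essential
  m10: 0-010,01-10,010-0,0101-
  m11: 0101- ←essential
  m13: --101 ←essential
  m14: 01-10 ←essential
  m19: 10-11 ←essential
  m21: --101,-01-1,1-1-1
  m22: 1011- ←essential
  m23: -01-1,1-1-1,10-11,1011-
  m29: --101,1-1-1,11-01
  m31: 1-1-1 ←essential
Essential: --101, -01-1, 0-010, 01-10, 010-0, 0101-, 1-1-1, 10-11, 1011-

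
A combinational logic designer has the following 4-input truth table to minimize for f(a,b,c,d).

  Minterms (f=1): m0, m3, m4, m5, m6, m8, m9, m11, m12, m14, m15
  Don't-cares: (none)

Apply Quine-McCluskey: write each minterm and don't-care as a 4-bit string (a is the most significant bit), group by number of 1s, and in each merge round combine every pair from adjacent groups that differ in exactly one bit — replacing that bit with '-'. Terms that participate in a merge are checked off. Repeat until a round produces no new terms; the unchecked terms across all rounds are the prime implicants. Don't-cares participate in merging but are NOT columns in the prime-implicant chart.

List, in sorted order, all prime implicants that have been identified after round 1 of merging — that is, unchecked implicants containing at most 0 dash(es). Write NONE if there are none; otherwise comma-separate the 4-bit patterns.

[col 0] 0000*, 0011*, 0100*, 0101*, 0110*, 1000*, 1001*, 1011*, 1100*, 1110*, 1111*
[col 1] -000*, -011, -100*, -110*, 0-00*, 01-0*, 010-, 1-00*, 1-11, 10-1, 100-, 11-0*, 111-
[col 2] --00, -1-0
Prime implicants: --00, -011, -1-0, 010-, 1-11, 10-1, 100-, 111-

NONE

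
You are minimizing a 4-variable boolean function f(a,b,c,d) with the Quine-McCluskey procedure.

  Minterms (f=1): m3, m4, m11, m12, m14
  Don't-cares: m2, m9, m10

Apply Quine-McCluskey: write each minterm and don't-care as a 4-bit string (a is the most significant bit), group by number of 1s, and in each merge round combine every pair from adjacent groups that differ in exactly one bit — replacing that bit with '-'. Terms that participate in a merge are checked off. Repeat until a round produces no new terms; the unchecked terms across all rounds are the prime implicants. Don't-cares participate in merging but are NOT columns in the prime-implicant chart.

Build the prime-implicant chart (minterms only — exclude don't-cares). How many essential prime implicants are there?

2

Round 0: 0010✓ 0011✓ 0100✓ 1001✓ 1010✓ 1011✓ 1100✓ 1110✓
Round 1: -010✓ -011✓ -100 001-✓ 1-10 10-1 101-✓ 11-0
Round 2: -01-
PIs = {-01-, -100, 1-10, 10-1, 11-0}
Coverage chart:
  m3: -01- ←essential
  m4: -100 ←essential
  m11: -01-,10-1
  m12: -100,11-0
  m14: 1-10,11-0
Essential: -01-, -100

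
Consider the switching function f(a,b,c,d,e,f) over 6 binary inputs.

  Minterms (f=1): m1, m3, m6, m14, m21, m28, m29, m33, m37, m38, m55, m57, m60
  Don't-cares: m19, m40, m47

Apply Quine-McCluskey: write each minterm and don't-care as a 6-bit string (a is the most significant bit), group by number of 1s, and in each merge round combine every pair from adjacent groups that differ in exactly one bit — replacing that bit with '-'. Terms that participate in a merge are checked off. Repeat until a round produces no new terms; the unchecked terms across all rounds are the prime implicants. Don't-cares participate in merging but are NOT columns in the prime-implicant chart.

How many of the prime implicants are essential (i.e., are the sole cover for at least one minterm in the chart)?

7

Round 0: 000001✓ 000011✓ 000110✓ 001110✓ 010011✓ 010101✓ 011100✓ 011101✓ 100001✓ 100101✓ 100110✓ 101000 101111 110111 111001 111100✓
Round 1: -00001 -00110 -11100 0-0011 00-110 0000-1 01-101 01110- 100-01
PIs = {-00001, -00110, -11100, 0-0011, 00-110, 0000-1, 01-101, 01110-, 100-01, 101000, 101111, 110111, 111001}
Coverage chart:
  m1: -00001,0000-1
  m3: 0-0011,0000-1
  m6: -00110,00-110
  m14: 00-110 ←essential
  m21: 01-101 ←essential
  m28: -11100,01110-
  m29: 01-101,01110-
  m33: -00001,100-01
  m37: 100-01 ←essential
  m38: -00110 ←essential
  m55: 110111 ←essential
  m57: 111001 ←essential
  m60: -11100 ←essential
Essential: -00110, -11100, 00-110, 01-101, 100-01, 110111, 111001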